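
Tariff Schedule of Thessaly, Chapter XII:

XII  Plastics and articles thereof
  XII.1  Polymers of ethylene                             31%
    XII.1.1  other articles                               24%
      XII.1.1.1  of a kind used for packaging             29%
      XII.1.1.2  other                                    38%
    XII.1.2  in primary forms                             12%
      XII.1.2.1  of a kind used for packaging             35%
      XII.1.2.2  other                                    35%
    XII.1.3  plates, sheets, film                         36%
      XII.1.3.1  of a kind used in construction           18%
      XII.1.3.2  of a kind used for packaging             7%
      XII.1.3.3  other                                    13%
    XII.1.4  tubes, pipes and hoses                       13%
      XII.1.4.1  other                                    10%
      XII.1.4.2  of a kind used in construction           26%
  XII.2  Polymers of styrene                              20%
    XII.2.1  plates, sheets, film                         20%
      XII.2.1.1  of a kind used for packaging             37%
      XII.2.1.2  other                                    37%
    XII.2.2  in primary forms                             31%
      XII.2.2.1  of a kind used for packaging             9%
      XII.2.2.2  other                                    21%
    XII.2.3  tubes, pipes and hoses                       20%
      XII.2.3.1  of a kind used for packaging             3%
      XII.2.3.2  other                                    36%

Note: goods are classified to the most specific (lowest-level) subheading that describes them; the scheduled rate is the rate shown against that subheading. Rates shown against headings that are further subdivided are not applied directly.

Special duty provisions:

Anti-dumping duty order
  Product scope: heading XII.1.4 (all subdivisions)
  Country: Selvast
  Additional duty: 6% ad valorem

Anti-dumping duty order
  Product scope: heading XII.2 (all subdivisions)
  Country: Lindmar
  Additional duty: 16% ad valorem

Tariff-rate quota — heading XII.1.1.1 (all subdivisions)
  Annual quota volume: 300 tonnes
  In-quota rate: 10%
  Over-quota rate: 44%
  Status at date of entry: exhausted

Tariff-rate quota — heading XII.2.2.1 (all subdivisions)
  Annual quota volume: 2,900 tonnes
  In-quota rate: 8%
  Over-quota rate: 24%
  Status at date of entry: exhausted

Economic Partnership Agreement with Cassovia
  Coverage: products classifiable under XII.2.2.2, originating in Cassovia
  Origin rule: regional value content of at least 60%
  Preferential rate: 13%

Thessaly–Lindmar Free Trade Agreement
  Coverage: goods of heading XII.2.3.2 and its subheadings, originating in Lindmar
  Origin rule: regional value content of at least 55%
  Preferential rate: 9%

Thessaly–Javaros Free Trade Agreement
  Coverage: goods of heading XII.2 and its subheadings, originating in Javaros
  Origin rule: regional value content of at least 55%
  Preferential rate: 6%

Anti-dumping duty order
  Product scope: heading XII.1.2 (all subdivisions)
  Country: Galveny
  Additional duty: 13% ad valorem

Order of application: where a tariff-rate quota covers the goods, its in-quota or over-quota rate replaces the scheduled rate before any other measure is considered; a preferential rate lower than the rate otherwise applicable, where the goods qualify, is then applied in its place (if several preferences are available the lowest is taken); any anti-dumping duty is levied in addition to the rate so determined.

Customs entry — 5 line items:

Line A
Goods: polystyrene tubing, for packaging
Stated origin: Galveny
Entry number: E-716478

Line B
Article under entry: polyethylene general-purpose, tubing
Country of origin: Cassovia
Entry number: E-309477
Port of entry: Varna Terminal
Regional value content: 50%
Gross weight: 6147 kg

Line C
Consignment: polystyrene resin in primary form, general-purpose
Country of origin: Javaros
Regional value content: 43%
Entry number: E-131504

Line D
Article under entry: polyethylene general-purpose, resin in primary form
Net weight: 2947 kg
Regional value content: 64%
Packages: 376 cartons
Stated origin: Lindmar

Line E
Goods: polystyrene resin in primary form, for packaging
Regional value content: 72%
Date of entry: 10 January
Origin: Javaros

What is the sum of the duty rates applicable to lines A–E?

75%

Line A: polystyrene → XII.2; tubing → XII.2.3; for packaging → XII.2.3.1. Scheduled 3%. No special measure applies. → 3%.
Line B: polyethylene → XII.1; tubing → XII.1.4; general-purpose → XII.1.4.1. Scheduled 10%. Cassovia agreement on XII.2.2.2: XII.1.4.1 not covered. → 10%.
Line C: polystyrene → XII.2; resin in primary form → XII.2.2; general-purpose → XII.2.2.2. Scheduled 21%. Javaros agreement on XII.2: RVC < 55%. → 21%.
Line D: polyethylene → XII.1; resin in primary form → XII.1.2; general-purpose → XII.1.2.2. Scheduled 35%. Lindmar agreement on XII.2.3.2: XII.1.2.2 not covered. → 35%.
Line E: polystyrene → XII.2; resin in primary form → XII.2.2; for packaging → XII.2.2.1. Scheduled 9%. quota on XII.2.2.1 exhausted → over-quota 24%; Javaros agreement on XII.2: RVC ≥ 55% → 6% available; preferential 6%. → 6%.
Sum: 3% + 10% + 21% + 35% + 6% = 75%.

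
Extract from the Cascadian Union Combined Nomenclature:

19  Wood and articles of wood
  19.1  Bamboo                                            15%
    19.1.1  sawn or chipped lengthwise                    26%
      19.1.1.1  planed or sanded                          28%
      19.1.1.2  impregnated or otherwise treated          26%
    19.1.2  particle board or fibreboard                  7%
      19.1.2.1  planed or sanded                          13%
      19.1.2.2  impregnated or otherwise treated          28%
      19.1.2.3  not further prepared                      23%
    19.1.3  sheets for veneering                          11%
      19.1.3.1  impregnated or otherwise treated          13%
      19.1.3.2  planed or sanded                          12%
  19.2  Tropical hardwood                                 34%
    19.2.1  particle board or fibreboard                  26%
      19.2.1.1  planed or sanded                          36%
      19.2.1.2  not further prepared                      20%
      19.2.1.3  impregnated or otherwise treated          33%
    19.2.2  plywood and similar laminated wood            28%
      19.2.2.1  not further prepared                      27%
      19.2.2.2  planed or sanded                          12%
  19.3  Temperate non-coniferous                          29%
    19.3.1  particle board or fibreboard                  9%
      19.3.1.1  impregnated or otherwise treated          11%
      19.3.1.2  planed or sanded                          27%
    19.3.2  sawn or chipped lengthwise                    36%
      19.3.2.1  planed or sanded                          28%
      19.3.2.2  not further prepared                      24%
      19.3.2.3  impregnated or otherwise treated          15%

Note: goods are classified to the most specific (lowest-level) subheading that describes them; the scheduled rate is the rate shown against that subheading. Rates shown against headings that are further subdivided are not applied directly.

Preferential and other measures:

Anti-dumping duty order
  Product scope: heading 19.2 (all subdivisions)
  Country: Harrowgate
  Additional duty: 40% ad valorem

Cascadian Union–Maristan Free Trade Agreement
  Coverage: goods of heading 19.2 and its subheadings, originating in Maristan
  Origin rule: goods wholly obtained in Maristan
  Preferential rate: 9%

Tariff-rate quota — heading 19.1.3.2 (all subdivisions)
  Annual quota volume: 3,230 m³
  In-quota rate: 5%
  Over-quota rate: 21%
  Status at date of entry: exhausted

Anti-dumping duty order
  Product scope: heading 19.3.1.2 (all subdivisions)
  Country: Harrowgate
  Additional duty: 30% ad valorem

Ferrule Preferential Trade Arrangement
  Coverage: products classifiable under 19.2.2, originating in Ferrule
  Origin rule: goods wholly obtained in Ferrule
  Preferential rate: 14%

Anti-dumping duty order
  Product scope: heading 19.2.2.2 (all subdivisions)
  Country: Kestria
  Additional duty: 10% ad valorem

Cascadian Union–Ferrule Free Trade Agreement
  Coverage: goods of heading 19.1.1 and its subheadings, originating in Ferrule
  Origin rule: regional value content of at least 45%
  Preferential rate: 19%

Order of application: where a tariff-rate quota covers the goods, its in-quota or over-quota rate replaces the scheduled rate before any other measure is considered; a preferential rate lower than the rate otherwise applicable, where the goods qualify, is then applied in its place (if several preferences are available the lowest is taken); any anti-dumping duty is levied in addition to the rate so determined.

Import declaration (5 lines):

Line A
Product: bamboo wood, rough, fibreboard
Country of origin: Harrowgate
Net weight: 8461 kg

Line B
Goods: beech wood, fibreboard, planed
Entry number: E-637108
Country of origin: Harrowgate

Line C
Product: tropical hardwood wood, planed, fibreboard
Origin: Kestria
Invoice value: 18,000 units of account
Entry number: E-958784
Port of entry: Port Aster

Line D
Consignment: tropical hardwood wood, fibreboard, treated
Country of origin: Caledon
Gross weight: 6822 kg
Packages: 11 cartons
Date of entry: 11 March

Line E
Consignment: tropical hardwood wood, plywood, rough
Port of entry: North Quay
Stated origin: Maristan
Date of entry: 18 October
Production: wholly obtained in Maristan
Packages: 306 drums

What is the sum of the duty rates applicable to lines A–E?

Line A: bamboo → 19.1; fibreboard → 19.1.2; rough → 19.1.2.3. Scheduled 23%. No special measure applies. → 23%.
Line B: beech → 19.3; fibreboard → 19.3.1; planed → 19.3.1.2. Scheduled 27%. anti-dumping (Harrowgate, 19.3.1.2): +30%; total 27% + 30% = 57%. → 57%.
Line C: tropical hardwood → 19.2; fibreboard → 19.2.1; planed → 19.2.1.1. Scheduled 36%. No special measure applies. → 36%.
Line D: tropical hardwood → 19.2; fibreboard → 19.2.1; treated → 19.2.1.3. Scheduled 33%. No special measure applies. → 33%.
Line E: tropical hardwood → 19.2; plywood → 19.2.2; rough → 19.2.2.1. Scheduled 27%. Maristan agreement on 19.2: wholly obtained → 9% available; preferential 9%. → 9%.
Sum: 23% + 57% + 36% + 33% + 9% = 158%.

158%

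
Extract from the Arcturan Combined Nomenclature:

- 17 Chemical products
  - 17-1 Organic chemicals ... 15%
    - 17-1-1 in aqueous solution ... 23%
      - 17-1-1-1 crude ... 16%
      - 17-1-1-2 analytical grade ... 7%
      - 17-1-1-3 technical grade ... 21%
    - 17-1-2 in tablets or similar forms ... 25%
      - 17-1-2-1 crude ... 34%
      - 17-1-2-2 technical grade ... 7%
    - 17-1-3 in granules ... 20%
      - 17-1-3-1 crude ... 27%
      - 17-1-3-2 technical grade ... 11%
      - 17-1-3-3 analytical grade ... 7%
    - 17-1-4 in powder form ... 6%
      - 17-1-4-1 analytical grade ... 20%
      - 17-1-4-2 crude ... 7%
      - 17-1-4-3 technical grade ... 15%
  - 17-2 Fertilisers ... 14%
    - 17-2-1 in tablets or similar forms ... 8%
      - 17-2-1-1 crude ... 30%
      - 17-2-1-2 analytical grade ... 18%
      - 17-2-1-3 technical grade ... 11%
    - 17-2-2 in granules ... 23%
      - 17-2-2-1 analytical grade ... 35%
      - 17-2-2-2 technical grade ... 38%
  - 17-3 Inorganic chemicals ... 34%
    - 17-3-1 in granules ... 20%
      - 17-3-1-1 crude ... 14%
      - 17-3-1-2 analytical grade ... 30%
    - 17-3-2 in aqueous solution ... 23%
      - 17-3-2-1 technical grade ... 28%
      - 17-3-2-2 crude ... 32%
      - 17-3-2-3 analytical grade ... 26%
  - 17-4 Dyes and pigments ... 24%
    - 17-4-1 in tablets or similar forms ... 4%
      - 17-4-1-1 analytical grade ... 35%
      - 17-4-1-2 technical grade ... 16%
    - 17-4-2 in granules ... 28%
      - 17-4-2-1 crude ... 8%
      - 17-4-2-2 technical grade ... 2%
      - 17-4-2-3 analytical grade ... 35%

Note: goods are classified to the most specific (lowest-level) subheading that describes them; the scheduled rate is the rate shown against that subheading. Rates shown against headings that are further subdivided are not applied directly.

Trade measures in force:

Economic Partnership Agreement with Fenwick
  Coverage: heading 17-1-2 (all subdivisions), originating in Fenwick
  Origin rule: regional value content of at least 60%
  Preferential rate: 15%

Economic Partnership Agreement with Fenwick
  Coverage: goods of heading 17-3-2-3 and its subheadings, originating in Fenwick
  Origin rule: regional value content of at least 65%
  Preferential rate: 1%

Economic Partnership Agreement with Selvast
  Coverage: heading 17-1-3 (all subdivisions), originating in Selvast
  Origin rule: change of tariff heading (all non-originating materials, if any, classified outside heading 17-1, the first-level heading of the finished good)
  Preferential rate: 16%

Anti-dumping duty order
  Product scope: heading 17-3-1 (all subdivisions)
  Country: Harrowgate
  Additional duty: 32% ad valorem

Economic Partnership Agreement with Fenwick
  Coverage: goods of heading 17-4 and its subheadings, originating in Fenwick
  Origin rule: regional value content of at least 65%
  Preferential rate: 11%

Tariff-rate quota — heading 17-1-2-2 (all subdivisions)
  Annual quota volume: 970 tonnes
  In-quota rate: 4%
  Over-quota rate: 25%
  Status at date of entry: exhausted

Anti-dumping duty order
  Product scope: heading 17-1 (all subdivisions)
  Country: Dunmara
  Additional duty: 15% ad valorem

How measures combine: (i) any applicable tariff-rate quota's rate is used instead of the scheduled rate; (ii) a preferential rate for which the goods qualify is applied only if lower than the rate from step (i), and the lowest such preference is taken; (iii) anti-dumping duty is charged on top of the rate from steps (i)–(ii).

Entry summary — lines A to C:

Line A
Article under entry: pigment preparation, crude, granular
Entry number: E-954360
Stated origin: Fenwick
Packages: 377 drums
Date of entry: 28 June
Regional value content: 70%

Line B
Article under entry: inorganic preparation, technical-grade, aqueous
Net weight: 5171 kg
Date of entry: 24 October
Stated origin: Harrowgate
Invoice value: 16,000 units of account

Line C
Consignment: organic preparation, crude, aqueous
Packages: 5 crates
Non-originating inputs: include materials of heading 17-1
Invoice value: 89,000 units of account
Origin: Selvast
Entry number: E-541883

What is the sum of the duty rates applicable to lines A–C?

52%

Line A: pigment → 17-4; granular → 17-4-2; crude → 17-4-2-1. Scheduled 8%. Fenwick agreement on 17-1-2: 17-4-2-1 not covered; Fenwick agreement on 17-3-2-3: 17-4-2-1 not covered; Fenwick agreement on 17-4: RVC ≥ 65% → 11% available; preference 11% not lower than 8% → no reduction. → 8%.
Line B: inorganic → 17-3; aqueous → 17-3-2; technical-grade → 17-3-2-1. Scheduled 28%. No special measure applies. → 28%.
Line C: organic → 17-1; aqueous → 17-1-1; crude → 17-1-1-1. Scheduled 16%. Selvast agreement on 17-1-3: 17-1-1-1 not covered. → 16%.
Sum: 8% + 28% + 16% = 52%.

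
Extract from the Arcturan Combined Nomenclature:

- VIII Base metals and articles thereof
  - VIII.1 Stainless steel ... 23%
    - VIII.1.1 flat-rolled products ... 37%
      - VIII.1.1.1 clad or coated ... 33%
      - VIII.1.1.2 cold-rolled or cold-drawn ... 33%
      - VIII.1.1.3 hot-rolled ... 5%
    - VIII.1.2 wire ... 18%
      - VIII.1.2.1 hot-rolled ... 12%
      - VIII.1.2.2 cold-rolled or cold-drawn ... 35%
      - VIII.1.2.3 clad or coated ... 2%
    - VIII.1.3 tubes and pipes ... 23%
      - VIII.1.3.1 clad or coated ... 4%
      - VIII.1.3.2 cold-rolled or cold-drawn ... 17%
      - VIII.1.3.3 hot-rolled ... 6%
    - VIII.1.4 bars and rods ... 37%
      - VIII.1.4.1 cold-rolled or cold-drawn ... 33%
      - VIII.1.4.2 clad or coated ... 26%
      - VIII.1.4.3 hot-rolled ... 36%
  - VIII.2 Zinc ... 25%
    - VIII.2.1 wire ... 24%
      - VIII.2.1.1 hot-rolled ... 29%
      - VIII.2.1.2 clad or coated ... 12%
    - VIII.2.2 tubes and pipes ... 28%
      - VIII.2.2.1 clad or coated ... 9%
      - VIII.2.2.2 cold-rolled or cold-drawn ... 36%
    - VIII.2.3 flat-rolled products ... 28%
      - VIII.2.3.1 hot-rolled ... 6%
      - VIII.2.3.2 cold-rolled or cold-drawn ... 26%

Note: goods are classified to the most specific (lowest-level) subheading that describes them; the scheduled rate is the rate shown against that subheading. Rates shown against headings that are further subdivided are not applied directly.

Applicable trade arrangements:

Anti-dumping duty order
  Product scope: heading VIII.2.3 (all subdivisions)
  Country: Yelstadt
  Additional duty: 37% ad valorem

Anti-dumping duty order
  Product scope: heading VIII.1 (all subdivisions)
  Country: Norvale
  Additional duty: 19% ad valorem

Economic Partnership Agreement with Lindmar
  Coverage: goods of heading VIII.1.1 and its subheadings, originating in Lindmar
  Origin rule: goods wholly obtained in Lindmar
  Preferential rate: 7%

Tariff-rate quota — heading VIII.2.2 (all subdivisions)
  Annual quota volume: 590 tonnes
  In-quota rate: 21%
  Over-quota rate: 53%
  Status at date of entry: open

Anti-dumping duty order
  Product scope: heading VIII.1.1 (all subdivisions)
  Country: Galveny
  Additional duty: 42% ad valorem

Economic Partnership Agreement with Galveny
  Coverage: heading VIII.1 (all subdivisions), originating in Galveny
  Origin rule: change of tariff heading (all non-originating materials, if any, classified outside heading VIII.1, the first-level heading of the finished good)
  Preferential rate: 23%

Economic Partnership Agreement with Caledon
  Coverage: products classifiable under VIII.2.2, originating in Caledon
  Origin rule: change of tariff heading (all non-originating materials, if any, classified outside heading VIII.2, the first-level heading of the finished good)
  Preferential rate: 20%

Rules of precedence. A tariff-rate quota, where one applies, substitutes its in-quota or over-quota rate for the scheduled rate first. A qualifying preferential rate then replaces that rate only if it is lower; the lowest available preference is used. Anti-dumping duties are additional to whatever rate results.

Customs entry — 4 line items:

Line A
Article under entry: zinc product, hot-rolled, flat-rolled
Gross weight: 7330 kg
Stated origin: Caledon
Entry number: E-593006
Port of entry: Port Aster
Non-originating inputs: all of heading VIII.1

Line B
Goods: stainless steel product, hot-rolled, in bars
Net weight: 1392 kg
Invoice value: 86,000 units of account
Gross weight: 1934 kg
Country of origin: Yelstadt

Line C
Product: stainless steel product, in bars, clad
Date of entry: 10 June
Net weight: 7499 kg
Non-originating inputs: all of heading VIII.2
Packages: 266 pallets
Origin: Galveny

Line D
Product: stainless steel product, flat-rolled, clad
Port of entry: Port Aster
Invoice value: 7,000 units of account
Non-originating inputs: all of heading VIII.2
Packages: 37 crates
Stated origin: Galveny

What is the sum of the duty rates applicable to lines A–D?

130%

Line A: zinc → VIII.2; flat-rolled → VIII.2.3; hot-rolled → VIII.2.3.1. Scheduled 6%. Caledon agreement on VIII.2.2: VIII.2.3.1 not covered. → 6%.
Line B: stainless steel → VIII.1; in bars → VIII.1.4; hot-rolled → VIII.1.4.3. Scheduled 36%. No special measure applies. → 36%.
Line C: stainless steel → VIII.1; in bars → VIII.1.4; clad → VIII.1.4.2. Scheduled 26%. Galveny agreement on VIII.1: CTH met → 23% available; preferential 23%. → 23%.
Line D: stainless steel → VIII.1; flat-rolled → VIII.1.1; clad → VIII.1.1.1. Scheduled 33%. Galveny agreement on VIII.1: CTH met → 23% available; preferential 23%; anti-dumping (Galveny, VIII.1.1): +42%; total 23% + 42% = 65%. → 65%.
Sum: 6% + 36% + 23% + 65% = 130%.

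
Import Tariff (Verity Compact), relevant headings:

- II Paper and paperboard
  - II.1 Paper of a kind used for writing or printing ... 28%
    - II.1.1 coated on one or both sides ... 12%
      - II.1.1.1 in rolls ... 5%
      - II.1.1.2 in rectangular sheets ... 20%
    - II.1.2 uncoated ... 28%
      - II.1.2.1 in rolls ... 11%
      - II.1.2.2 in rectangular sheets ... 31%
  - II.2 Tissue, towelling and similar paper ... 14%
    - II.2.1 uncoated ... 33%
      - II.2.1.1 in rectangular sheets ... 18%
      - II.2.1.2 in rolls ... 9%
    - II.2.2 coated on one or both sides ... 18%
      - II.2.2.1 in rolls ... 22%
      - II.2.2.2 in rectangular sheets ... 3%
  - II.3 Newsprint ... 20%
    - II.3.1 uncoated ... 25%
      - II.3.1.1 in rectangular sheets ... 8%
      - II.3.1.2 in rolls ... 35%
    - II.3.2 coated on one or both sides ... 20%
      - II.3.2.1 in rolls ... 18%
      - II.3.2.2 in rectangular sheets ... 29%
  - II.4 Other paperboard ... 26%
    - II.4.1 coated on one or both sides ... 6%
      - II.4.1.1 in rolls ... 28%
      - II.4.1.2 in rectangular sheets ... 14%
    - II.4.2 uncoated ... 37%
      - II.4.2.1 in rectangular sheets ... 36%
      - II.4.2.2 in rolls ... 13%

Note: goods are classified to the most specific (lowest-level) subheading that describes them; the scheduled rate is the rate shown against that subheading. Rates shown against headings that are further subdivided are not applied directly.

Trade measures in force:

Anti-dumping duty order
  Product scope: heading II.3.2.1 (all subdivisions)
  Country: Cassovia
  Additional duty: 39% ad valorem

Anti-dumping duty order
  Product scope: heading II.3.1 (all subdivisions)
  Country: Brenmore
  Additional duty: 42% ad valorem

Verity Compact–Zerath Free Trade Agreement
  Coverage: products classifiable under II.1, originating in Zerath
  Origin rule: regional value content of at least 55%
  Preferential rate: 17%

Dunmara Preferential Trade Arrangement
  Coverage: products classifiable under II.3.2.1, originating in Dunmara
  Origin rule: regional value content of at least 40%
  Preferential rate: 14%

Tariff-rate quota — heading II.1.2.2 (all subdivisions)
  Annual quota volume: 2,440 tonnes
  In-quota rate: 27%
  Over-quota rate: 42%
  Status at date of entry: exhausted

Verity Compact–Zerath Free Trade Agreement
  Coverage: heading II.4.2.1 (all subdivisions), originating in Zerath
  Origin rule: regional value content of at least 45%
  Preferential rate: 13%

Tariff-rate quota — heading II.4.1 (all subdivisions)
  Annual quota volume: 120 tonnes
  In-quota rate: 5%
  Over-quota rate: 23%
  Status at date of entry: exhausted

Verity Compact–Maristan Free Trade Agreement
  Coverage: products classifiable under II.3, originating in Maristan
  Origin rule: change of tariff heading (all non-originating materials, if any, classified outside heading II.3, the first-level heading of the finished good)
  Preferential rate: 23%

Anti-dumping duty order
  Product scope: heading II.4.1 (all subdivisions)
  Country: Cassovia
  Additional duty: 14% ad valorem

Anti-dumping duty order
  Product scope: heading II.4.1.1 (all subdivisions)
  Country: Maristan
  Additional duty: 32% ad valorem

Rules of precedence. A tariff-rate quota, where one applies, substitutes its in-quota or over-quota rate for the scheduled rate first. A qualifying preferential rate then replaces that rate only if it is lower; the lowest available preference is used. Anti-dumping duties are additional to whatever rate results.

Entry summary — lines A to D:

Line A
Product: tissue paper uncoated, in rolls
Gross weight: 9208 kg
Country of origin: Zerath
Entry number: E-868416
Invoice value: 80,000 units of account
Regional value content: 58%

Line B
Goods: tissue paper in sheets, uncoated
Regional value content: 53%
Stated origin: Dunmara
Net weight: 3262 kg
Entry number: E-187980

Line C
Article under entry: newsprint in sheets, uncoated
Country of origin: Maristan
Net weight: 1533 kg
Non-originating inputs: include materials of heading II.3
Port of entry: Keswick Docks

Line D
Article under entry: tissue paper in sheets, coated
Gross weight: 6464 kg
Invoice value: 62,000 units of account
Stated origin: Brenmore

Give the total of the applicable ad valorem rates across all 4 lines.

38%

Line A: tissue paper → II.2; uncoated → II.2.1; in rolls → II.2.1.2. Scheduled 9%. Zerath agreement on II.1: II.2.1.2 not covered; Zerath agreement on II.4.2.1: II.2.1.2 not covered. → 9%.
Line B: tissue paper → II.2; uncoated → II.2.1; in sheets → II.2.1.1. Scheduled 18%. Dunmara agreement on II.3.2.1: II.2.1.1 not covered. → 18%.
Line C: newsprint → II.3; uncoated → II.3.1; in sheets → II.3.1.1. Scheduled 8%. Maristan agreement on II.3: CTH not met. → 8%.
Line D: tissue paper → II.2; coated → II.2.2; in sheets → II.2.2.2. Scheduled 3%. No special measure applies. → 3%.
Sum: 9% + 18% + 8% + 3% = 38%.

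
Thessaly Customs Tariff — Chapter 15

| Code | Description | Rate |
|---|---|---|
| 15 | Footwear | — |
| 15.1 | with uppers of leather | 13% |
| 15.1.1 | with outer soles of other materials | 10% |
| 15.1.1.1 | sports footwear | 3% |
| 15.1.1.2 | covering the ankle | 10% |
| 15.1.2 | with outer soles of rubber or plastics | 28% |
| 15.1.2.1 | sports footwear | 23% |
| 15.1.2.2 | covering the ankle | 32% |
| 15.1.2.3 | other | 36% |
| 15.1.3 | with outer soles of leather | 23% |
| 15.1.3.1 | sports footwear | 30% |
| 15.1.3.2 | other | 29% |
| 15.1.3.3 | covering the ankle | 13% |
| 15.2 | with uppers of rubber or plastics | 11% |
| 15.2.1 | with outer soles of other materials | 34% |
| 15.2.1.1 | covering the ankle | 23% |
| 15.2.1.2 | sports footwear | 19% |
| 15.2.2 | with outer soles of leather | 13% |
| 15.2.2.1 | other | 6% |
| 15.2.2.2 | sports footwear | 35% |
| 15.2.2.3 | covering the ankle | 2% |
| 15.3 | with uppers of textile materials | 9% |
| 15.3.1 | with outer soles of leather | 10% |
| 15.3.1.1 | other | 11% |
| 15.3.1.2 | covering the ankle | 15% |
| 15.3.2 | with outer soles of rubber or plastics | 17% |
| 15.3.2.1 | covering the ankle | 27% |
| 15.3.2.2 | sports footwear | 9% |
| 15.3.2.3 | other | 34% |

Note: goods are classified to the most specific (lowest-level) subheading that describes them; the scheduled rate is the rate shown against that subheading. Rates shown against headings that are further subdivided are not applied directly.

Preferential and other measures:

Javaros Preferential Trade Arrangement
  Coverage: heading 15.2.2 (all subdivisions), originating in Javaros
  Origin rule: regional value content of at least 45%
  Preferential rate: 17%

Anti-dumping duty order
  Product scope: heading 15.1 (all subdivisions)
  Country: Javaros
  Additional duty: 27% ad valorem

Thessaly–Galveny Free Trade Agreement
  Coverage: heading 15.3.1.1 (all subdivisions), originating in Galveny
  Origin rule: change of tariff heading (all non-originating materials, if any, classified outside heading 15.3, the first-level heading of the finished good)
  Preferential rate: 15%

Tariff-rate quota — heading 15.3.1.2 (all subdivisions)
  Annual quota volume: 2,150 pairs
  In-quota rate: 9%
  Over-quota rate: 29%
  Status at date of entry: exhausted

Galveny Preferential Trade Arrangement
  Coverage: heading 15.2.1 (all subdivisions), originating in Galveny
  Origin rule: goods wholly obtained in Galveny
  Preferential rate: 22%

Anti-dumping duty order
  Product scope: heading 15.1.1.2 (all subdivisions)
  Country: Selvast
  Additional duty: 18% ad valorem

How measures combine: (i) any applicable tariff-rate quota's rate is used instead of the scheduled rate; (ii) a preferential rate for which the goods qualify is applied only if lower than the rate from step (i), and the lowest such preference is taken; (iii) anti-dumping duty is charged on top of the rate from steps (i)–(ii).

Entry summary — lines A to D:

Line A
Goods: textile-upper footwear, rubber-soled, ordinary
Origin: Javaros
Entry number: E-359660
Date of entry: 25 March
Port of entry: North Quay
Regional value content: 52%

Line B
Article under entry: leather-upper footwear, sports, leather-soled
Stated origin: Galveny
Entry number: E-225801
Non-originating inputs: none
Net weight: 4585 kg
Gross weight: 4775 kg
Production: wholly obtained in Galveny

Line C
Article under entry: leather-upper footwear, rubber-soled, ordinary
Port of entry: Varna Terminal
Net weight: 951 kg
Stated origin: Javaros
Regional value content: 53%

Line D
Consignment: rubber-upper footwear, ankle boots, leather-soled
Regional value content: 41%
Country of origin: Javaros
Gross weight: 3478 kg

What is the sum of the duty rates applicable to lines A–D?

Line A: textile-upper → 15.3; rubber-soled → 15.3.2; ordinary → 15.3.2.3. Scheduled 34%. Javaros agreement on 15.2.2: 15.3.2.3 not covered. → 34%.
Line B: leather-upper → 15.1; leather-soled → 15.1.3; sports → 15.1.3.1. Scheduled 30%. Galveny agreement on 15.3.1.1: 15.1.3.1 not covered; Galveny agreement on 15.2.1: 15.1.3.1 not covered. → 30%.
Line C: leather-upper → 15.1; rubber-soled → 15.1.2; ordinary → 15.1.2.3. Scheduled 36%. Javaros agreement on 15.2.2: 15.1.2.3 not covered; anti-dumping (Javaros, 15.1): +27%; total 36% + 27% = 63%. → 63%.
Line D: rubber-upper → 15.2; leather-soled → 15.2.2; ankle boots → 15.2.2.3. Scheduled 2%. Javaros agreement on 15.2.2: RVC < 45%. → 2%.
Sum: 34% + 30% + 63% + 2% = 129%.

129%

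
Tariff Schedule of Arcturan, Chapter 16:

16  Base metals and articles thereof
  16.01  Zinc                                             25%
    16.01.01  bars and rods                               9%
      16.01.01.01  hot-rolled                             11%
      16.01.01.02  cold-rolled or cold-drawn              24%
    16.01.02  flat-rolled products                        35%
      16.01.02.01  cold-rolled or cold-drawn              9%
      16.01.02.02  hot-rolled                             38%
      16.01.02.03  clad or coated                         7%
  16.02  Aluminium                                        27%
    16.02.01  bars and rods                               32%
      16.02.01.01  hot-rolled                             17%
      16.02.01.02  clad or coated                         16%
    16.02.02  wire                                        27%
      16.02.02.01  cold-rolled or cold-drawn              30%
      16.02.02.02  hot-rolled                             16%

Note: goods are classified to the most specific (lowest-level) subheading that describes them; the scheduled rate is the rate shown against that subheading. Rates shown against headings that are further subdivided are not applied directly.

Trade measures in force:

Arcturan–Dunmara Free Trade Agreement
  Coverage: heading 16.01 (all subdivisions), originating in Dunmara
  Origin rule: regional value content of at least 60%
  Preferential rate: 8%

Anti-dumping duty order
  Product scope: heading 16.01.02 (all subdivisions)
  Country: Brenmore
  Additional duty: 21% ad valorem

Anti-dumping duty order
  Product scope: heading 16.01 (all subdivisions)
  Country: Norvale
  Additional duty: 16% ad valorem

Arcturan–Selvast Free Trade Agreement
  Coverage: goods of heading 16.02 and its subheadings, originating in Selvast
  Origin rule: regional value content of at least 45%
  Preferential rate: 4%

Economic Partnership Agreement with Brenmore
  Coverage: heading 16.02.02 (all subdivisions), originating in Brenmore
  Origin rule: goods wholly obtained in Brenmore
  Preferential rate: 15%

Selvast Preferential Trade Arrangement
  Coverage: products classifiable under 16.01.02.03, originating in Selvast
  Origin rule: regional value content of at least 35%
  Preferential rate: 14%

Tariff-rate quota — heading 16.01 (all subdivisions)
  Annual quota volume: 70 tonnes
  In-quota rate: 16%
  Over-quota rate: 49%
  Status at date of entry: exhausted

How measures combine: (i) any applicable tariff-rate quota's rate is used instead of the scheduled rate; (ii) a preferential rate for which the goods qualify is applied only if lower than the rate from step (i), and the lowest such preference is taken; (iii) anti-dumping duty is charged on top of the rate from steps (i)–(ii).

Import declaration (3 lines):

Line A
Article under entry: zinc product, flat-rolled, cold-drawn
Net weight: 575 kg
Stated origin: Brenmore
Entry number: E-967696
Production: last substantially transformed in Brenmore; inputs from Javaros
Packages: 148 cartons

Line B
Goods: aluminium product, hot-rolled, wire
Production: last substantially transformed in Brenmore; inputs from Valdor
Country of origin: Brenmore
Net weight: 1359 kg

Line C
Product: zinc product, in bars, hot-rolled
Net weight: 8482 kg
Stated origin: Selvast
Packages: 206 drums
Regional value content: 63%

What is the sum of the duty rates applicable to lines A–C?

135%

Line A: zinc → 16.01; flat-rolled → 16.01.02; cold-drawn → 16.01.02.01. Scheduled 9%. quota on 16.01 exhausted → over-quota 49%; Brenmore agreement on 16.02.02: 16.01.02.01 not covered; anti-dumping (Brenmore, 16.01.02): +21%; total 49% + 21% = 70%. → 70%.
Line B: aluminium → 16.02; wire → 16.02.02; hot-rolled → 16.02.02.02. Scheduled 16%. Brenmore agreement on 16.02.02: not wholly obtained. → 16%.
Line C: zinc → 16.01; in bars → 16.01.01; hot-rolled → 16.01.01.01. Scheduled 11%. quota on 16.01 exhausted → over-quota 49%; Selvast agreement on 16.02: 16.01.01.01 not covered; Selvast agreement on 16.01.02.03: 16.01.01.01 not covered. → 49%.
Sum: 70% + 16% + 49% = 135%.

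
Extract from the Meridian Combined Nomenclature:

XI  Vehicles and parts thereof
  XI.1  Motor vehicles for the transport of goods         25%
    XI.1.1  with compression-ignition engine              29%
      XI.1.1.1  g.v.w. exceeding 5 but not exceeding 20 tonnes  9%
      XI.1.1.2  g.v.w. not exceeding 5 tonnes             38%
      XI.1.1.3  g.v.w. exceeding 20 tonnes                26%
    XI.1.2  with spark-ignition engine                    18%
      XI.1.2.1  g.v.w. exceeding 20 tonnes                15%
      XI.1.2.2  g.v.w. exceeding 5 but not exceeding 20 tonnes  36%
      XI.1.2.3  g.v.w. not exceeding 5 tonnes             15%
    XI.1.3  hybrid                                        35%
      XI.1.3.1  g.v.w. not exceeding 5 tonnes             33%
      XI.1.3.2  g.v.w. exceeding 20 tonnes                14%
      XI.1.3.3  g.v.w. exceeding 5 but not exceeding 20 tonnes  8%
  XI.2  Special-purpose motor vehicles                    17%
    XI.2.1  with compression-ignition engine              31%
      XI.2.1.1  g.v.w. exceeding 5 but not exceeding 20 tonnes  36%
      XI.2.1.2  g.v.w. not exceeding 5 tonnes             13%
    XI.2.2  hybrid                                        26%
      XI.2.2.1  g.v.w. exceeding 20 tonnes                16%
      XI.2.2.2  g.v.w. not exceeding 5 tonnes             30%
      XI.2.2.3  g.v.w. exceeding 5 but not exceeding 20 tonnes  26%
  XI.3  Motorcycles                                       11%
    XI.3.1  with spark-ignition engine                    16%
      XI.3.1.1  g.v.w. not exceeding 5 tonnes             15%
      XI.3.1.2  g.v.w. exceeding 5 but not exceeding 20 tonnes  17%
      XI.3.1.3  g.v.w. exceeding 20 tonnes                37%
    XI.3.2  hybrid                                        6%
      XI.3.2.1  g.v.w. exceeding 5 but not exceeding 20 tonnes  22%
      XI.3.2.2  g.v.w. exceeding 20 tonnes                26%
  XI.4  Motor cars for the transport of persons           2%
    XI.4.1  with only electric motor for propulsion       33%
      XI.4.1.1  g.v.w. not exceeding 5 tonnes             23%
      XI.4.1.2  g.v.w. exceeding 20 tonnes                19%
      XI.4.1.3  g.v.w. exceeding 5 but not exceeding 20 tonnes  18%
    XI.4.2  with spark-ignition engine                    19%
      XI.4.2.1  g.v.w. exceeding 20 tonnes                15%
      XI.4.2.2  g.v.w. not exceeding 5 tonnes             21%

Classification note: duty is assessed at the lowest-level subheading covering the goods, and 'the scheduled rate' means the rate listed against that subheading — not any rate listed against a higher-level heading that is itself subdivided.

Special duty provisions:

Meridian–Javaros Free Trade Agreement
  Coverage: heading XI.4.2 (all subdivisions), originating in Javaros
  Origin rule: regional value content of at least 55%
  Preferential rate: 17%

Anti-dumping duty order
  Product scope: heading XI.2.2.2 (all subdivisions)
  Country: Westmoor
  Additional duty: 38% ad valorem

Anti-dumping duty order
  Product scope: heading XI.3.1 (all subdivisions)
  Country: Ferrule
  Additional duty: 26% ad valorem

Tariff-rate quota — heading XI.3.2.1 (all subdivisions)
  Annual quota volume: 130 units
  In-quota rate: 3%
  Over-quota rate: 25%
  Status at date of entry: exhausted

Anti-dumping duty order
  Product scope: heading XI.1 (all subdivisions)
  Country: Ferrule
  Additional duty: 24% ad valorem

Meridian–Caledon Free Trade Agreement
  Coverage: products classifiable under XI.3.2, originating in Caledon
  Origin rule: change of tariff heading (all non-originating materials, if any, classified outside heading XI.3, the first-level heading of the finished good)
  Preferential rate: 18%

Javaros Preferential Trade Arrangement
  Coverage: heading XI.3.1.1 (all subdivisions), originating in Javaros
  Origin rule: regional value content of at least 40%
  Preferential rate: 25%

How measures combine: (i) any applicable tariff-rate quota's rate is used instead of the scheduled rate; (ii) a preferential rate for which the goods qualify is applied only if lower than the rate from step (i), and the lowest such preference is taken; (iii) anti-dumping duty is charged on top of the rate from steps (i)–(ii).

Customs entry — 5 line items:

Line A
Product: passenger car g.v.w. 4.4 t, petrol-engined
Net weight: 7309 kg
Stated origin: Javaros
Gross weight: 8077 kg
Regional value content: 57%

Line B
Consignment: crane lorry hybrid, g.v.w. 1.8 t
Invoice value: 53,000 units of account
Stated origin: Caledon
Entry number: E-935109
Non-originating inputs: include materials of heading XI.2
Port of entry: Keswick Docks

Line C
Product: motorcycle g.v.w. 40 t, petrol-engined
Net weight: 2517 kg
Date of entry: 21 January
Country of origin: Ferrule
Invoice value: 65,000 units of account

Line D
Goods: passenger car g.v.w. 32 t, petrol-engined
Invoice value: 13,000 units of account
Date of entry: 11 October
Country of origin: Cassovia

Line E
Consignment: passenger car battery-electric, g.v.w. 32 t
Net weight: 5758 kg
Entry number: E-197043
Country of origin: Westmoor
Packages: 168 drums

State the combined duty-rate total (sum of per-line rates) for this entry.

144%

Line A: passenger car → XI.4; petrol-engined → XI.4.2; g.v.w. 4.4 t → XI.4.2.2. Scheduled 21%. Javaros agreement on XI.4.2: RVC ≥ 55% → 17% available; Javaros agreement on XI.3.1.1: XI.4.2.2 not covered; preferential 17%. → 17%.
Line B: crane lorry → XI.2; hybrid → XI.2.2; g.v.w. 1.8 t → XI.2.2.2. Scheduled 30%. Caledon agreement on XI.3.2: XI.2.2.2 not covered. → 30%.
Line C: motorcycle → XI.3; petrol-engined → XI.3.1; g.v.w. 40 t → XI.3.1.3. Scheduled 37%. anti-dumping (Ferrule, XI.3.1): +26%; total 37% + 26% = 63%. → 63%.
Line D: passenger car → XI.4; petrol-engined → XI.4.2; g.v.w. 32 t → XI.4.2.1. Scheduled 15%. No special measure applies. → 15%.
Line E: passenger car → XI.4; battery-electric → XI.4.1; g.v.w. 32 t → XI.4.1.2. Scheduled 19%. No special measure applies. → 19%.
Sum: 17% + 30% + 63% + 15% + 19% = 144%.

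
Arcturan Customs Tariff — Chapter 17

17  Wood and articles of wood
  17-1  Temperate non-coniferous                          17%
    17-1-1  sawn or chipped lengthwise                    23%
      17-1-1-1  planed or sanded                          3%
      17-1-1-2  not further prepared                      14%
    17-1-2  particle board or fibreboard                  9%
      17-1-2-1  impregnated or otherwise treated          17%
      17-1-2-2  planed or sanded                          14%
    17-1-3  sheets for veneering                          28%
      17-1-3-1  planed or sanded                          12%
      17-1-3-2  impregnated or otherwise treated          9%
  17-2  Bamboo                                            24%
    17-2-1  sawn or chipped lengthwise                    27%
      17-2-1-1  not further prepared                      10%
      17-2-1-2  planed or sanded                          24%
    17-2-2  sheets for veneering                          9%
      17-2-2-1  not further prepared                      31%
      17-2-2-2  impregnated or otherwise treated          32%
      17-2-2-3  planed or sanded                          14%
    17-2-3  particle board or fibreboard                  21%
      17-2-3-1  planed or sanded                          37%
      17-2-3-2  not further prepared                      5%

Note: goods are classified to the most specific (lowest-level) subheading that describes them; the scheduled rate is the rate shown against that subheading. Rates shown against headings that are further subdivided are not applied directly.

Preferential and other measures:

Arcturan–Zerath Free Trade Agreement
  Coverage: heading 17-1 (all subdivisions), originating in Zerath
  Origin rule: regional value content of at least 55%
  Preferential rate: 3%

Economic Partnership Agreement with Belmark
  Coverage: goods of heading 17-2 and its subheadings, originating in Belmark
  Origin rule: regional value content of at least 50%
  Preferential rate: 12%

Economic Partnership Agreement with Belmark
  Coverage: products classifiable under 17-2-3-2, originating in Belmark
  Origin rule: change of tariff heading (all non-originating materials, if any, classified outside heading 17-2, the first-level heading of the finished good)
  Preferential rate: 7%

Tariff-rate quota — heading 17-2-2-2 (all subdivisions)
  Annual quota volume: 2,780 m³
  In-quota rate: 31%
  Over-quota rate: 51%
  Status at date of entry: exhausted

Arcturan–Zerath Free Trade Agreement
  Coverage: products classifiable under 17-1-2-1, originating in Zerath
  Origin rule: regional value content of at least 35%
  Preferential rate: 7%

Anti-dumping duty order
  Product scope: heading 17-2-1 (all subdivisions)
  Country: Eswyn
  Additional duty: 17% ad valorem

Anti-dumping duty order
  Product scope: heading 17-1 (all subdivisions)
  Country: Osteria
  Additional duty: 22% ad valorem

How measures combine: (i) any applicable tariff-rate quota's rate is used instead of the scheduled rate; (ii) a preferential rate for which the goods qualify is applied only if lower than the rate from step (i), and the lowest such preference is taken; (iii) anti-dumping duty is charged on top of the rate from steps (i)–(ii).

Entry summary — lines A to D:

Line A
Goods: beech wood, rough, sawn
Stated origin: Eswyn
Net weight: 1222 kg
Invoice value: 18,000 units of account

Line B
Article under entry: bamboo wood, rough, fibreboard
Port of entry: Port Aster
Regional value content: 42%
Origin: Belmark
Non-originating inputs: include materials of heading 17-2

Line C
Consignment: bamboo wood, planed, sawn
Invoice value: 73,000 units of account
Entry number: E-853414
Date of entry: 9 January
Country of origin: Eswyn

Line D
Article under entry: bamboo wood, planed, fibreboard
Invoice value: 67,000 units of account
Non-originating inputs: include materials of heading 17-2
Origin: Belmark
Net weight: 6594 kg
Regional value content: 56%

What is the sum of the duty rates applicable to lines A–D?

72%

Line A: beech → 17-1; sawn → 17-1-1; rough → 17-1-1-2. Scheduled 14%. No special measure applies. → 14%.
Line B: bamboo → 17-2; fibreboard → 17-2-3; rough → 17-2-3-2. Scheduled 5%. Belmark agreement on 17-2: RVC < 50%; Belmark agreement on 17-2-3-2: CTH not met. → 5%.
Line C: bamboo → 17-2; sawn → 17-2-1; planed → 17-2-1-2. Scheduled 24%. anti-dumping (Eswyn, 17-2-1): +17%; total 24% + 17% = 41%. → 41%.
Line D: bamboo → 17-2; fibreboard → 17-2-3; planed → 17-2-3-1. Scheduled 37%. Belmark agreement on 17-2: RVC ≥ 50% → 12% available; Belmark agreement on 17-2-3-2: 17-2-3-1 not covered; preferential 12%. → 12%.
Sum: 14% + 5% + 41% + 12% = 72%.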